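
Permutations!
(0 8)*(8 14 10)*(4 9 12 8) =(0 14 10 4 9 12 8) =[14, 1, 2, 3, 9, 5, 6, 7, 0, 12, 4, 11, 8, 13, 10]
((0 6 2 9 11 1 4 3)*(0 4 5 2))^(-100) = (11)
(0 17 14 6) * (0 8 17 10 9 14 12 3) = [10, 1, 2, 0, 4, 5, 8, 7, 17, 14, 9, 11, 3, 13, 6, 15, 16, 12] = (0 10 9 14 6 8 17 12 3)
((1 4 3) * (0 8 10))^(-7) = (0 10 8)(1 3 4)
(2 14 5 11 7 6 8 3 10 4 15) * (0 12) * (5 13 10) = (0 12)(2 14 13 10 4 15)(3 5 11 7 6 8) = [12, 1, 14, 5, 15, 11, 8, 6, 3, 9, 4, 7, 0, 10, 13, 2]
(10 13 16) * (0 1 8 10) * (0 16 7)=(16)(0 1 8 10 13 7)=[1, 8, 2, 3, 4, 5, 6, 0, 10, 9, 13, 11, 12, 7, 14, 15, 16]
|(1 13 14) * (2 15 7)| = 3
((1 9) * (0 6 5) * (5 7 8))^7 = ((0 6 7 8 5)(1 9))^7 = (0 7 5 6 8)(1 9)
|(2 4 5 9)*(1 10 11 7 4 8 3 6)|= 11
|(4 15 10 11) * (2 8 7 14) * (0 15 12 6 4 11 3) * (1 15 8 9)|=|(0 8 7 14 2 9 1 15 10 3)(4 12 6)|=30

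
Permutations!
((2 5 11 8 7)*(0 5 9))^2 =(0 11 7 9 5 8 2)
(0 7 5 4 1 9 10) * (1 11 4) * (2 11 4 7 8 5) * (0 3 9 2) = (0 8 5 1 2 11 7)(3 9 10) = [8, 2, 11, 9, 4, 1, 6, 0, 5, 10, 3, 7]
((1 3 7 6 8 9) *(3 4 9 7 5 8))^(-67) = (1 9 4)(3 7 5 6 8)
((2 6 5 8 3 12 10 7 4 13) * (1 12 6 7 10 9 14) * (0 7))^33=((0 7 4 13 2)(1 12 9 14)(3 6 5 8))^33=(0 13 7 2 4)(1 12 9 14)(3 6 5 8)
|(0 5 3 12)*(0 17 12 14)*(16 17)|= 12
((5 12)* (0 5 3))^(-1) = (0 3 12 5)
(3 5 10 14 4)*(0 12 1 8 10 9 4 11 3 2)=(0 12 1 8 10 14 11 3 5 9 4 2)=[12, 8, 0, 5, 2, 9, 6, 7, 10, 4, 14, 3, 1, 13, 11]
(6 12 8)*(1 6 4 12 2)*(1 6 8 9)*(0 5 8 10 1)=(0 5 8 4 12 9)(1 10)(2 6)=[5, 10, 6, 3, 12, 8, 2, 7, 4, 0, 1, 11, 9]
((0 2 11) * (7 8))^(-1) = (0 11 2)(7 8)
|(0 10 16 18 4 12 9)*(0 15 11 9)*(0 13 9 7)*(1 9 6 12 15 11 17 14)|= 12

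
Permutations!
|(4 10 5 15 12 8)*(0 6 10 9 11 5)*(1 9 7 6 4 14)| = 40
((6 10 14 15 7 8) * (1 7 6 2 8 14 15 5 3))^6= (15)(1 7 14 5 3)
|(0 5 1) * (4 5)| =|(0 4 5 1)| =4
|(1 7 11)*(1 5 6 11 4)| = 3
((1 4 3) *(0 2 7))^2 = (0 7 2)(1 3 4)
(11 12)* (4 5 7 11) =(4 5 7 11 12) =[0, 1, 2, 3, 5, 7, 6, 11, 8, 9, 10, 12, 4]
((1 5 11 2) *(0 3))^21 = ((0 3)(1 5 11 2))^21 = (0 3)(1 5 11 2)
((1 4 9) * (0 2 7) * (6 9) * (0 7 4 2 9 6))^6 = (0 9 1 2 4)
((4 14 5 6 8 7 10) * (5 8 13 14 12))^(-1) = (4 10 7 8 14 13 6 5 12)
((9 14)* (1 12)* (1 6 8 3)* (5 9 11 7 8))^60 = (14)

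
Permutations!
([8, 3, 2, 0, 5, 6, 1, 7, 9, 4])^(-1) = (0 3 1 6 5 4 9 8)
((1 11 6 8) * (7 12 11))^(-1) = ((1 7 12 11 6 8))^(-1) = (1 8 6 11 12 7)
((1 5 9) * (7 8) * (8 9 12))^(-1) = (1 9 7 8 12 5)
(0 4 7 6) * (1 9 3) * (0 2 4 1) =[1, 9, 4, 0, 7, 5, 2, 6, 8, 3] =(0 1 9 3)(2 4 7 6)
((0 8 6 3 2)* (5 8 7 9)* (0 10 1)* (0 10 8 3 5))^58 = (10)(0 7 9)(2 5 8 3 6)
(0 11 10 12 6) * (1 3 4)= (0 11 10 12 6)(1 3 4)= [11, 3, 2, 4, 1, 5, 0, 7, 8, 9, 12, 10, 6]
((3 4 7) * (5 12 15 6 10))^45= (15)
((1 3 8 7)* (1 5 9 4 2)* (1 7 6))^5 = ((1 3 8 6)(2 7 5 9 4))^5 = (9)(1 3 8 6)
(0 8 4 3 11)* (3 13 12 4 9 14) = (0 8 9 14 3 11)(4 13 12) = [8, 1, 2, 11, 13, 5, 6, 7, 9, 14, 10, 0, 4, 12, 3]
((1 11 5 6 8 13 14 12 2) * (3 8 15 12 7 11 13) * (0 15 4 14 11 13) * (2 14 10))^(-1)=((0 15 12 14 7 13 11 5 6 4 10 2 1)(3 8))^(-1)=(0 1 2 10 4 6 5 11 13 7 14 12 15)(3 8)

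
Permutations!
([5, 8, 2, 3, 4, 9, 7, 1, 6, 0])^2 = (0 9 5)(1 6)(7 8)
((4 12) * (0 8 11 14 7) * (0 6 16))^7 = (16)(4 12)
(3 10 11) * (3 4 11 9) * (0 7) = [7, 1, 2, 10, 11, 5, 6, 0, 8, 3, 9, 4] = (0 7)(3 10 9)(4 11)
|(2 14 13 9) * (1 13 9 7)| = |(1 13 7)(2 14 9)| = 3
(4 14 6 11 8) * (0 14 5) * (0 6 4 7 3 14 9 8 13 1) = (0 9 8 7 3 14 4 5 6 11 13 1) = [9, 0, 2, 14, 5, 6, 11, 3, 7, 8, 10, 13, 12, 1, 4]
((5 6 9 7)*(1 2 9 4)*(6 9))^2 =(1 6)(2 4)(5 7 9)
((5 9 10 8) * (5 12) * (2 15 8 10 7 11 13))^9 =((2 15 8 12 5 9 7 11 13))^9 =(15)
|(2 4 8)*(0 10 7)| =3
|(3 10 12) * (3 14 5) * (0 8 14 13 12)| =6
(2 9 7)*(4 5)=(2 9 7)(4 5)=[0, 1, 9, 3, 5, 4, 6, 2, 8, 7]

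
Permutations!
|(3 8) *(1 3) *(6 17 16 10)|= |(1 3 8)(6 17 16 10)|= 12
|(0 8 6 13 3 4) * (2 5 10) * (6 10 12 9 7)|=|(0 8 10 2 5 12 9 7 6 13 3 4)|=12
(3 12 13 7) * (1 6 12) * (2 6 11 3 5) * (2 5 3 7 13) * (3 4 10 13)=(1 11 7 4 10 13 3)(2 6 12)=[0, 11, 6, 1, 10, 5, 12, 4, 8, 9, 13, 7, 2, 3]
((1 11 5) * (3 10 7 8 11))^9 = (1 10 8 5 3 7 11)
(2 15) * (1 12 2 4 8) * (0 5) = (0 5)(1 12 2 15 4 8) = [5, 12, 15, 3, 8, 0, 6, 7, 1, 9, 10, 11, 2, 13, 14, 4]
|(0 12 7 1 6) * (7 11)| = 6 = |(0 12 11 7 1 6)|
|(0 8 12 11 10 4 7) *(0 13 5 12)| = 14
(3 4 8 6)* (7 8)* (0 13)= (0 13)(3 4 7 8 6)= [13, 1, 2, 4, 7, 5, 3, 8, 6, 9, 10, 11, 12, 0]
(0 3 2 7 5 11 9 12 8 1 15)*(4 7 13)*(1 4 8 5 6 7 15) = (0 3 2 13 8 4 15)(5 11 9 12)(6 7) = [3, 1, 13, 2, 15, 11, 7, 6, 4, 12, 10, 9, 5, 8, 14, 0]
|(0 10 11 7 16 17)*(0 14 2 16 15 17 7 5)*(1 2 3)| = |(0 10 11 5)(1 2 16 7 15 17 14 3)| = 8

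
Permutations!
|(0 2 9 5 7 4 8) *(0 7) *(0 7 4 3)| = 6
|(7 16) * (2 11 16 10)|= |(2 11 16 7 10)|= 5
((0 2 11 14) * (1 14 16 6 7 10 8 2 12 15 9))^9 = (0 9)(1 12)(2 16 7 8 11 6 10)(14 15) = ((0 12 15 9 1 14)(2 11 16 6 7 10 8))^9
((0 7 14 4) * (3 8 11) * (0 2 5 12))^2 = (0 14 2 12 7 4 5)(3 11 8)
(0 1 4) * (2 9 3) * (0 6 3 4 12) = (0 1 12)(2 9 4 6 3) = [1, 12, 9, 2, 6, 5, 3, 7, 8, 4, 10, 11, 0]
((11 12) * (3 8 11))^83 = ((3 8 11 12))^83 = (3 12 11 8)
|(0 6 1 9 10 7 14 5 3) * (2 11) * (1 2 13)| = 12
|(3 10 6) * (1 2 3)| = |(1 2 3 10 6)| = 5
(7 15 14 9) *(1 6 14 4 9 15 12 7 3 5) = (1 6 14 15 4 9 3 5)(7 12) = [0, 6, 2, 5, 9, 1, 14, 12, 8, 3, 10, 11, 7, 13, 15, 4]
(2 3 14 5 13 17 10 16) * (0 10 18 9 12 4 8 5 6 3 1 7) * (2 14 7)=(0 10 16 14 6 3 7)(1 2)(4 8 5 13 17 18 9 12)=[10, 2, 1, 7, 8, 13, 3, 0, 5, 12, 16, 11, 4, 17, 6, 15, 14, 18, 9]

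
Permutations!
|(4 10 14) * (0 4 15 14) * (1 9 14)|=|(0 4 10)(1 9 14 15)|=12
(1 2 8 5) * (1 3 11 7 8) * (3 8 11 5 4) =(1 2)(3 5 8 4)(7 11) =[0, 2, 1, 5, 3, 8, 6, 11, 4, 9, 10, 7]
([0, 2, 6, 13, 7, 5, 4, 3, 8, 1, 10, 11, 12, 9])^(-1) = (1 9 13 3 7 4 6 2)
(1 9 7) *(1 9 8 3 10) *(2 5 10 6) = (1 8 3 6 2 5 10)(7 9) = [0, 8, 5, 6, 4, 10, 2, 9, 3, 7, 1]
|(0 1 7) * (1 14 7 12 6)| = 3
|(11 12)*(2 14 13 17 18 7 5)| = 14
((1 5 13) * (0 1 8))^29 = ((0 1 5 13 8))^29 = (0 8 13 5 1)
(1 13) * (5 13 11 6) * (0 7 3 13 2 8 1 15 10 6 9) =[7, 11, 8, 13, 4, 2, 5, 3, 1, 0, 6, 9, 12, 15, 14, 10] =(0 7 3 13 15 10 6 5 2 8 1 11 9)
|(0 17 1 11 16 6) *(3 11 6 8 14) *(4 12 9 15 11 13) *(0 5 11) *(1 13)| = |(0 17 13 4 12 9 15)(1 6 5 11 16 8 14 3)| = 56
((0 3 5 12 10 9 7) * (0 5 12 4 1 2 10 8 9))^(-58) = (0 1 7 12 10 4 9 3 2 5 8)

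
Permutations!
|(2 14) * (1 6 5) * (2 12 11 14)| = 3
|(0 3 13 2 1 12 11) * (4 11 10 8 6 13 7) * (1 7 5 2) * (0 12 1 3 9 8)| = |(0 9 8 6 13 3 5 2 7 4 11 12 10)| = 13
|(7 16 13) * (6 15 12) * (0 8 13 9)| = 6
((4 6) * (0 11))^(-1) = (0 11)(4 6) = ((0 11)(4 6))^(-1)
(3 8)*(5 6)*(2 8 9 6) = (2 8 3 9 6 5) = [0, 1, 8, 9, 4, 2, 5, 7, 3, 6]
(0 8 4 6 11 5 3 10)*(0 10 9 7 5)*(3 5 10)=(0 8 4 6 11)(3 9 7 10)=[8, 1, 2, 9, 6, 5, 11, 10, 4, 7, 3, 0]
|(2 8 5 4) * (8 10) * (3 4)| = |(2 10 8 5 3 4)| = 6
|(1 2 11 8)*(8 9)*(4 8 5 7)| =8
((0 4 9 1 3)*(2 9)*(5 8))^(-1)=(0 3 1 9 2 4)(5 8)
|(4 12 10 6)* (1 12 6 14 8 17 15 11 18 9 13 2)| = |(1 12 10 14 8 17 15 11 18 9 13 2)(4 6)| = 12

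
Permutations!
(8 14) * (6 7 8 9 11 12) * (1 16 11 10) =(1 16 11 12 6 7 8 14 9 10) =[0, 16, 2, 3, 4, 5, 7, 8, 14, 10, 1, 12, 6, 13, 9, 15, 11]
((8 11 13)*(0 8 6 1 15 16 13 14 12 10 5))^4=((0 8 11 14 12 10 5)(1 15 16 13 6))^4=(0 12 8 10 11 5 14)(1 6 13 16 15)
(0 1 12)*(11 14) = (0 1 12)(11 14) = [1, 12, 2, 3, 4, 5, 6, 7, 8, 9, 10, 14, 0, 13, 11]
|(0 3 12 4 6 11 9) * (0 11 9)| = 7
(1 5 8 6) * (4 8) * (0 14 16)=[14, 5, 2, 3, 8, 4, 1, 7, 6, 9, 10, 11, 12, 13, 16, 15, 0]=(0 14 16)(1 5 4 8 6)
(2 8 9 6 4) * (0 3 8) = (0 3 8 9 6 4 2) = [3, 1, 0, 8, 2, 5, 4, 7, 9, 6]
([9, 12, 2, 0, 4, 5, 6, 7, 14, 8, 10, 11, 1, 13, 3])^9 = [3, 12, 2, 14, 4, 5, 6, 7, 9, 0, 10, 11, 1, 13, 8]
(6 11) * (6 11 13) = (6 13) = [0, 1, 2, 3, 4, 5, 13, 7, 8, 9, 10, 11, 12, 6]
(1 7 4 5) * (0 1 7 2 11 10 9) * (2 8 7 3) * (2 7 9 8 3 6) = (0 1 3 7 4 5 6 2 11 10 8 9) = [1, 3, 11, 7, 5, 6, 2, 4, 9, 0, 8, 10]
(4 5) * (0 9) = [9, 1, 2, 3, 5, 4, 6, 7, 8, 0] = (0 9)(4 5)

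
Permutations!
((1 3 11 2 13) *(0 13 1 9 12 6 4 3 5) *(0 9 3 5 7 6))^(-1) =(0 12 9 5 4 6 7 1 2 11 3 13) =((0 13 3 11 2 1 7 6 4 5 9 12))^(-1)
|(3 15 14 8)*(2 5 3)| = 6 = |(2 5 3 15 14 8)|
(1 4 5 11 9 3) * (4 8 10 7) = (1 8 10 7 4 5 11 9 3) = [0, 8, 2, 1, 5, 11, 6, 4, 10, 3, 7, 9]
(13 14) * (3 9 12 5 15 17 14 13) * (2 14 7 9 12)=[0, 1, 14, 12, 4, 15, 6, 9, 8, 2, 10, 11, 5, 13, 3, 17, 16, 7]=(2 14 3 12 5 15 17 7 9)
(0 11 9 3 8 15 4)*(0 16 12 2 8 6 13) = [11, 1, 8, 6, 16, 5, 13, 7, 15, 3, 10, 9, 2, 0, 14, 4, 12] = (0 11 9 3 6 13)(2 8 15 4 16 12)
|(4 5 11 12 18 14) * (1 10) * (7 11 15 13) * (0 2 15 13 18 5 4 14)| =20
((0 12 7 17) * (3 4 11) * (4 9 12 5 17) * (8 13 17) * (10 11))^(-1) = (0 17 13 8 5)(3 11 10 4 7 12 9)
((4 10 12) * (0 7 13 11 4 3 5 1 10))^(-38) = ((0 7 13 11 4)(1 10 12 3 5))^(-38) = (0 13 4 7 11)(1 12 5 10 3)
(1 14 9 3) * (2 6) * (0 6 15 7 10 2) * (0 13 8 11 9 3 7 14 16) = [6, 16, 15, 1, 4, 5, 13, 10, 11, 7, 2, 9, 12, 8, 3, 14, 0] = (0 6 13 8 11 9 7 10 2 15 14 3 1 16)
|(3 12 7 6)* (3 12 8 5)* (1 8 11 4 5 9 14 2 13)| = 12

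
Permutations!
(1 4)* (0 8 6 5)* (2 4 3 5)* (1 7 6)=(0 8 1 3 5)(2 4 7 6)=[8, 3, 4, 5, 7, 0, 2, 6, 1]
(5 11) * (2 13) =[0, 1, 13, 3, 4, 11, 6, 7, 8, 9, 10, 5, 12, 2] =(2 13)(5 11)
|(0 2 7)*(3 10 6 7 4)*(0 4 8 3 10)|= |(0 2 8 3)(4 10 6 7)|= 4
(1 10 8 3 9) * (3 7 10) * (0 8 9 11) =(0 8 7 10 9 1 3 11) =[8, 3, 2, 11, 4, 5, 6, 10, 7, 1, 9, 0]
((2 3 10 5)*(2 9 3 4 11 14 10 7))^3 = (2 14 9)(3 4 10)(5 7 11)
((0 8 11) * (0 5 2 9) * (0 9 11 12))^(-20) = (0 8 12)(2 11 5)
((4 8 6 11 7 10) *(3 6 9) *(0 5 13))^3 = (13)(3 7 8 6 10 9 11 4)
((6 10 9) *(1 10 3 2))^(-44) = ((1 10 9 6 3 2))^(-44) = (1 3 9)(2 6 10)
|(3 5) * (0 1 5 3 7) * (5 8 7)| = 4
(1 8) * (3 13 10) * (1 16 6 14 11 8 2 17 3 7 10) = [0, 2, 17, 13, 4, 5, 14, 10, 16, 9, 7, 8, 12, 1, 11, 15, 6, 3] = (1 2 17 3 13)(6 14 11 8 16)(7 10)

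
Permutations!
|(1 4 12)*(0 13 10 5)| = 12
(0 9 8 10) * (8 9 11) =(0 11 8 10) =[11, 1, 2, 3, 4, 5, 6, 7, 10, 9, 0, 8]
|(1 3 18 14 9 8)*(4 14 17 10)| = 9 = |(1 3 18 17 10 4 14 9 8)|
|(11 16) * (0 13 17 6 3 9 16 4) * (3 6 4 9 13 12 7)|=21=|(0 12 7 3 13 17 4)(9 16 11)|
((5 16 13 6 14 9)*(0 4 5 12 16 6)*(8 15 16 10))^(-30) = ((0 4 5 6 14 9 12 10 8 15 16 13))^(-30) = (0 12)(4 10)(5 8)(6 15)(9 13)(14 16)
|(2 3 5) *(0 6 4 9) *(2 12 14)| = 20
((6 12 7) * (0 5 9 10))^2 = (0 9)(5 10)(6 7 12)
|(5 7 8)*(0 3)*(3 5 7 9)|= |(0 5 9 3)(7 8)|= 4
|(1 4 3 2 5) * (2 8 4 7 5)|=|(1 7 5)(3 8 4)|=3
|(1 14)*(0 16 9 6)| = 4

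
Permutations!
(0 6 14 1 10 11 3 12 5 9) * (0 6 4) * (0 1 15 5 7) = [4, 10, 2, 12, 1, 9, 14, 0, 8, 6, 11, 3, 7, 13, 15, 5] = (0 4 1 10 11 3 12 7)(5 9 6 14 15)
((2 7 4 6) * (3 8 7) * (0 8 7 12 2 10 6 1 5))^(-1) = (0 5 1 4 7 3 2 12 8)(6 10)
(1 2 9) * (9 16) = (1 2 16 9) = [0, 2, 16, 3, 4, 5, 6, 7, 8, 1, 10, 11, 12, 13, 14, 15, 9]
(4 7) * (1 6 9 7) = (1 6 9 7 4) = [0, 6, 2, 3, 1, 5, 9, 4, 8, 7]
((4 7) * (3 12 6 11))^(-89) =(3 11 6 12)(4 7)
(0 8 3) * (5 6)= (0 8 3)(5 6)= [8, 1, 2, 0, 4, 6, 5, 7, 3]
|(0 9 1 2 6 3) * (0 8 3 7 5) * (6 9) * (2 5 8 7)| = |(0 6 2 9 1 5)(3 7 8)| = 6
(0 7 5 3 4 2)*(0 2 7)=(3 4 7 5)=[0, 1, 2, 4, 7, 3, 6, 5]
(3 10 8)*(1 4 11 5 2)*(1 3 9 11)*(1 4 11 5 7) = [0, 11, 3, 10, 4, 2, 6, 1, 9, 5, 8, 7] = (1 11 7)(2 3 10 8 9 5)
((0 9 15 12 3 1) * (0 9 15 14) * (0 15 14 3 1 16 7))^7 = (0 16 9 12 14 7 3 1 15)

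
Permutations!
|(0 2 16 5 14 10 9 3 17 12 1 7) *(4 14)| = 13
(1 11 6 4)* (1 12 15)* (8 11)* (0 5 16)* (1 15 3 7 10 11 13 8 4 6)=(0 5 16)(1 4 12 3 7 10 11)(8 13)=[5, 4, 2, 7, 12, 16, 6, 10, 13, 9, 11, 1, 3, 8, 14, 15, 0]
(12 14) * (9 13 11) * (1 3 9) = (1 3 9 13 11)(12 14) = [0, 3, 2, 9, 4, 5, 6, 7, 8, 13, 10, 1, 14, 11, 12]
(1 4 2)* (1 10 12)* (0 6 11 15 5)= (0 6 11 15 5)(1 4 2 10 12)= [6, 4, 10, 3, 2, 0, 11, 7, 8, 9, 12, 15, 1, 13, 14, 5]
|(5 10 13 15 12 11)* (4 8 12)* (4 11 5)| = 8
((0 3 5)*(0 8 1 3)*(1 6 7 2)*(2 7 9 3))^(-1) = (1 2)(3 9 6 8 5)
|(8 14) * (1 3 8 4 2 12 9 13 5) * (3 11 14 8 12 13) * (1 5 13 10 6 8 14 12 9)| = 6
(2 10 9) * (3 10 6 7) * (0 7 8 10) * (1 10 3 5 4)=(0 7 5 4 1 10 9 2 6 8 3)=[7, 10, 6, 0, 1, 4, 8, 5, 3, 2, 9]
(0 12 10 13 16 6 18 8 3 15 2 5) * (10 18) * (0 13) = (0 12 18 8 3 15 2 5 13 16 6 10) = [12, 1, 5, 15, 4, 13, 10, 7, 3, 9, 0, 11, 18, 16, 14, 2, 6, 17, 8]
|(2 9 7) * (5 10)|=6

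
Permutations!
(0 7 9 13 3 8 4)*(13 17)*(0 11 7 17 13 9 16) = (0 17 9 13 3 8 4 11 7 16) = [17, 1, 2, 8, 11, 5, 6, 16, 4, 13, 10, 7, 12, 3, 14, 15, 0, 9]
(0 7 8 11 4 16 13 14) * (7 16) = (0 16 13 14)(4 7 8 11) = [16, 1, 2, 3, 7, 5, 6, 8, 11, 9, 10, 4, 12, 14, 0, 15, 13]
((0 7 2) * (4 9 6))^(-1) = ((0 7 2)(4 9 6))^(-1) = (0 2 7)(4 6 9)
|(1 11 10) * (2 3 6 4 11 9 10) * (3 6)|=12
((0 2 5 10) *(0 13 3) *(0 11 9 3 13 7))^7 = (13)(0 5 7 2 10)(3 11 9) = ((13)(0 2 5 10 7)(3 11 9))^7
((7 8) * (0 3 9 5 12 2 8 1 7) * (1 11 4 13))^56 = (1 7 11 4 13)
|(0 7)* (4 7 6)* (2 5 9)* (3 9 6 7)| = 6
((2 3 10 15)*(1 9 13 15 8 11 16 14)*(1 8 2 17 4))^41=((1 9 13 15 17 4)(2 3 10)(8 11 16 14))^41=(1 4 17 15 13 9)(2 10 3)(8 11 16 14)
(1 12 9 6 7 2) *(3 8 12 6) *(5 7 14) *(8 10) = (1 6 14 5 7 2)(3 10 8 12 9) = [0, 6, 1, 10, 4, 7, 14, 2, 12, 3, 8, 11, 9, 13, 5]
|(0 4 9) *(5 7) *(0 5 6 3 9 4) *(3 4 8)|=7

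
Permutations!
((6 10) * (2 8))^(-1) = ((2 8)(6 10))^(-1) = (2 8)(6 10)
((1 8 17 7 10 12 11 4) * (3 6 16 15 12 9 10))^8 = ((1 8 17 7 3 6 16 15 12 11 4)(9 10))^8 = (1 12 6 17 4 15 3 8 11 16 7)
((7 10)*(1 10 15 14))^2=(1 7 14 10 15)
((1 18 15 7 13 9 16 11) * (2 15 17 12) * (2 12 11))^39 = (1 11 17 18)(2 13)(7 16)(9 15)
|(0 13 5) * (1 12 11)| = |(0 13 5)(1 12 11)| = 3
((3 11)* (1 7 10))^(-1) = (1 10 7)(3 11)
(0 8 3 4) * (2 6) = [8, 1, 6, 4, 0, 5, 2, 7, 3] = (0 8 3 4)(2 6)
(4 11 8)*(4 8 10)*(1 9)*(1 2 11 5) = (1 9 2 11 10 4 5) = [0, 9, 11, 3, 5, 1, 6, 7, 8, 2, 4, 10]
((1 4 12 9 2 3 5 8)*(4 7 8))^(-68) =((1 7 8)(2 3 5 4 12 9))^(-68) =(1 7 8)(2 12 5)(3 9 4)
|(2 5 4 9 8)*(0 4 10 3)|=|(0 4 9 8 2 5 10 3)|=8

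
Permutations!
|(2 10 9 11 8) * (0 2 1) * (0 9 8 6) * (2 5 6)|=6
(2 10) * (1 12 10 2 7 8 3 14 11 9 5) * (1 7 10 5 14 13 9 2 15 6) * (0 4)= (0 4)(1 12 5 7 8 3 13 9 14 11 2 15 6)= [4, 12, 15, 13, 0, 7, 1, 8, 3, 14, 10, 2, 5, 9, 11, 6]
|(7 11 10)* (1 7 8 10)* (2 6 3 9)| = 12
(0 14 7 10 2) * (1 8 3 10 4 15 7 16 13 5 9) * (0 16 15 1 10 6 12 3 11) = (0 14 15 7 4 1 8 11)(2 16 13 5 9 10)(3 6 12) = [14, 8, 16, 6, 1, 9, 12, 4, 11, 10, 2, 0, 3, 5, 15, 7, 13]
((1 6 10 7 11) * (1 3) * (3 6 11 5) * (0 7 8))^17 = ((0 7 5 3 1 11 6 10 8))^17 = (0 8 10 6 11 1 3 5 7)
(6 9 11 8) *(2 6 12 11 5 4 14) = (2 6 9 5 4 14)(8 12 11) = [0, 1, 6, 3, 14, 4, 9, 7, 12, 5, 10, 8, 11, 13, 2]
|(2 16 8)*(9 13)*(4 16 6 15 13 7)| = 9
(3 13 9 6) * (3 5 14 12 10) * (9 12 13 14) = (3 14 13 12 10)(5 9 6) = [0, 1, 2, 14, 4, 9, 5, 7, 8, 6, 3, 11, 10, 12, 13]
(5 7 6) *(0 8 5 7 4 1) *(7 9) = (0 8 5 4 1)(6 9 7) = [8, 0, 2, 3, 1, 4, 9, 6, 5, 7]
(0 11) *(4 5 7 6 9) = (0 11)(4 5 7 6 9) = [11, 1, 2, 3, 5, 7, 9, 6, 8, 4, 10, 0]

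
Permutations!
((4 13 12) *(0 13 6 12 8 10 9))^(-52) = (0 10 13 9 8)(4 12 6)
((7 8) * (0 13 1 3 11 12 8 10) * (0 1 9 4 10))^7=(0 11 4 7 3 9 8 1 13 12 10)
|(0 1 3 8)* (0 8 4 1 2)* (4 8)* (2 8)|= 6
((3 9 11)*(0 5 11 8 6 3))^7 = (0 5 11)(3 6 8 9)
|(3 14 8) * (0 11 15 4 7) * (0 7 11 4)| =|(0 4 11 15)(3 14 8)| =12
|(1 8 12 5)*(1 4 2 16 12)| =|(1 8)(2 16 12 5 4)| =10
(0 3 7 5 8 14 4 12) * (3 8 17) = (0 8 14 4 12)(3 7 5 17) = [8, 1, 2, 7, 12, 17, 6, 5, 14, 9, 10, 11, 0, 13, 4, 15, 16, 3]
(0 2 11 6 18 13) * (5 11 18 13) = [2, 1, 18, 3, 4, 11, 13, 7, 8, 9, 10, 6, 12, 0, 14, 15, 16, 17, 5] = (0 2 18 5 11 6 13)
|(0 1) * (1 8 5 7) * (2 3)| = 10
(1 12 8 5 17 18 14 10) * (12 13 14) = [0, 13, 2, 3, 4, 17, 6, 7, 5, 9, 1, 11, 8, 14, 10, 15, 16, 18, 12] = (1 13 14 10)(5 17 18 12 8)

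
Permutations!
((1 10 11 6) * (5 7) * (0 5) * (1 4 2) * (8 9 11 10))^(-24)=(1 6 8 4 9 2 11)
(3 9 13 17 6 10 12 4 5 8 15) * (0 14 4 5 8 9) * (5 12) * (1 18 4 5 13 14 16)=(0 16 1 18 4 8 15 3)(5 9 14)(6 10 13 17)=[16, 18, 2, 0, 8, 9, 10, 7, 15, 14, 13, 11, 12, 17, 5, 3, 1, 6, 4]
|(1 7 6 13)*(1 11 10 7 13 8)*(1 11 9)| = 15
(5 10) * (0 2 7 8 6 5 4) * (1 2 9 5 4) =(0 9 5 10 1 2 7 8 6 4) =[9, 2, 7, 3, 0, 10, 4, 8, 6, 5, 1]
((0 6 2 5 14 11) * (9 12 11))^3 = ((0 6 2 5 14 9 12 11))^3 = (0 5 12 6 14 11 2 9)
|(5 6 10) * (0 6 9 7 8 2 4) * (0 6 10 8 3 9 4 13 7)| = 11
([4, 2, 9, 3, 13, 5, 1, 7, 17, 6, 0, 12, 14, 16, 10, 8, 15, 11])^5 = (0 8 10 15 14 16 12 13 11 4 17)(1 2 9 6)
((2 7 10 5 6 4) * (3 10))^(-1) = (2 4 6 5 10 3 7)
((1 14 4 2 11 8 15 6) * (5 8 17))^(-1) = (1 6 15 8 5 17 11 2 4 14)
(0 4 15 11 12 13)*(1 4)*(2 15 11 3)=[1, 4, 15, 2, 11, 5, 6, 7, 8, 9, 10, 12, 13, 0, 14, 3]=(0 1 4 11 12 13)(2 15 3)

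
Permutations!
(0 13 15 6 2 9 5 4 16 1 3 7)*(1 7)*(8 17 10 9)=(0 13 15 6 2 8 17 10 9 5 4 16 7)(1 3)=[13, 3, 8, 1, 16, 4, 2, 0, 17, 5, 9, 11, 12, 15, 14, 6, 7, 10]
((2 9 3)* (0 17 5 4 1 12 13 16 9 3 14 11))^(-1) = (0 11 14 9 16 13 12 1 4 5 17)(2 3) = ((0 17 5 4 1 12 13 16 9 14 11)(2 3))^(-1)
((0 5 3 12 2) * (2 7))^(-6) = (12)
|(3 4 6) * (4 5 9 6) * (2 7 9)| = |(2 7 9 6 3 5)| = 6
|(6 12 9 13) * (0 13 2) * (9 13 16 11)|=|(0 16 11 9 2)(6 12 13)|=15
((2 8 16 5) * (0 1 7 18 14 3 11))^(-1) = (0 11 3 14 18 7 1)(2 5 16 8)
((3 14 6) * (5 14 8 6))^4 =((3 8 6)(5 14))^4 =(14)(3 8 6)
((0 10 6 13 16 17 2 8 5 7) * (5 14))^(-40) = ((0 10 6 13 16 17 2 8 14 5 7))^(-40) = (0 16 14 10 17 5 6 2 7 13 8)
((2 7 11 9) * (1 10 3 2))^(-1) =(1 9 11 7 2 3 10)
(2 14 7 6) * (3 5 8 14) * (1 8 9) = [0, 8, 3, 5, 4, 9, 2, 6, 14, 1, 10, 11, 12, 13, 7] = (1 8 14 7 6 2 3 5 9)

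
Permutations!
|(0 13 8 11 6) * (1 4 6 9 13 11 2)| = 9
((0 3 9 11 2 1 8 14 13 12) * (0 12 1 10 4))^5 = ((0 3 9 11 2 10 4)(1 8 14 13))^5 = (0 10 11 3 4 2 9)(1 8 14 13)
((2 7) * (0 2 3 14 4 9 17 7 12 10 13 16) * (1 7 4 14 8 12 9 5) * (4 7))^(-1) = (0 16 13 10 12 8 3 7 17 9 2)(1 5 4)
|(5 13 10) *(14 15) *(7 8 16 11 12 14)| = 21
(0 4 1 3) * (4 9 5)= (0 9 5 4 1 3)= [9, 3, 2, 0, 1, 4, 6, 7, 8, 5]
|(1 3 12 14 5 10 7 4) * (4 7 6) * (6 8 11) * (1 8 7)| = |(1 3 12 14 5 10 7)(4 8 11 6)| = 28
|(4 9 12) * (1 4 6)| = 5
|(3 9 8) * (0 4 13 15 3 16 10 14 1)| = 11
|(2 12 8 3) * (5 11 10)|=|(2 12 8 3)(5 11 10)|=12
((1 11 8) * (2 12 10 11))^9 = (1 10)(2 11)(8 12)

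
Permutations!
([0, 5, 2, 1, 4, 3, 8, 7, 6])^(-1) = [0, 3, 2, 5, 4, 1, 8, 7, 6]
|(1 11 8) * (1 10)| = 4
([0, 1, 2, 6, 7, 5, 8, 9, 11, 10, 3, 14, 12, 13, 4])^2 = (3 8 14 7 10 6 11 4 9)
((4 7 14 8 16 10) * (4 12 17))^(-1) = ((4 7 14 8 16 10 12 17))^(-1) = (4 17 12 10 16 8 14 7)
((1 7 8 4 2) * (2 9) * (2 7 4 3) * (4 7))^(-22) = (9)(1 3 7 2 8)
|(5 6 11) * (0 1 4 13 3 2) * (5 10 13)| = |(0 1 4 5 6 11 10 13 3 2)| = 10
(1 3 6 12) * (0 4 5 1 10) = (0 4 5 1 3 6 12 10) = [4, 3, 2, 6, 5, 1, 12, 7, 8, 9, 0, 11, 10]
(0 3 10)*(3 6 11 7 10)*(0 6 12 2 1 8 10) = (0 12 2 1 8 10 6 11 7) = [12, 8, 1, 3, 4, 5, 11, 0, 10, 9, 6, 7, 2]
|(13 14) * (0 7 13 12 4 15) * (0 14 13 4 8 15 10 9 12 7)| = |(4 10 9 12 8 15 14 7)| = 8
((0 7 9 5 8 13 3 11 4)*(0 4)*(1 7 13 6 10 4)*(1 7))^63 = ((0 13 3 11)(4 7 9 5 8 6 10))^63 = (0 11 3 13)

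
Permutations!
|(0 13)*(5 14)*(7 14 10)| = |(0 13)(5 10 7 14)| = 4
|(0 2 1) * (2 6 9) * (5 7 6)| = |(0 5 7 6 9 2 1)| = 7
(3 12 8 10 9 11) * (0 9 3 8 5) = (0 9 11 8 10 3 12 5) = [9, 1, 2, 12, 4, 0, 6, 7, 10, 11, 3, 8, 5]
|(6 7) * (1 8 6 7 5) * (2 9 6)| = 6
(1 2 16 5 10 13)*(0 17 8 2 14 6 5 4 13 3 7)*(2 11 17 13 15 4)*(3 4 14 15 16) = [13, 15, 3, 7, 16, 10, 5, 0, 11, 9, 4, 17, 12, 1, 6, 14, 2, 8] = (0 13 1 15 14 6 5 10 4 16 2 3 7)(8 11 17)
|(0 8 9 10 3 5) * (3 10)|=|(10)(0 8 9 3 5)|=5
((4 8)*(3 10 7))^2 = (3 7 10)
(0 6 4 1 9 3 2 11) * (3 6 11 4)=(0 11)(1 9 6 3 2 4)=[11, 9, 4, 2, 1, 5, 3, 7, 8, 6, 10, 0]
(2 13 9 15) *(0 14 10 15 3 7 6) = [14, 1, 13, 7, 4, 5, 0, 6, 8, 3, 15, 11, 12, 9, 10, 2] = (0 14 10 15 2 13 9 3 7 6)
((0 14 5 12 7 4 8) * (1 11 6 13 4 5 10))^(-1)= (0 8 4 13 6 11 1 10 14)(5 7 12)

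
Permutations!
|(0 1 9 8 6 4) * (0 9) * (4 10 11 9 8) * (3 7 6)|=8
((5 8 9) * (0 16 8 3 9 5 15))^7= (16)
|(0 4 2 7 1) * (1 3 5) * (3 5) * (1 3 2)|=|(0 4 1)(2 7 5 3)|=12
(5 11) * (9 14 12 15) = [0, 1, 2, 3, 4, 11, 6, 7, 8, 14, 10, 5, 15, 13, 12, 9] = (5 11)(9 14 12 15)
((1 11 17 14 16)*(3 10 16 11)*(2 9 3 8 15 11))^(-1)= (1 16 10 3 9 2 14 17 11 15 8)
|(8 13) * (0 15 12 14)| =4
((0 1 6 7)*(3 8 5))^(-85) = ((0 1 6 7)(3 8 5))^(-85) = (0 7 6 1)(3 5 8)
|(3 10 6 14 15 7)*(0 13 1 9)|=|(0 13 1 9)(3 10 6 14 15 7)|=12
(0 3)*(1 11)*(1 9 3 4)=(0 4 1 11 9 3)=[4, 11, 2, 0, 1, 5, 6, 7, 8, 3, 10, 9]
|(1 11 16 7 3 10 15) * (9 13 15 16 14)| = |(1 11 14 9 13 15)(3 10 16 7)| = 12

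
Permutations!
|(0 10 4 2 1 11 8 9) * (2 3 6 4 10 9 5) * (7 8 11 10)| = 6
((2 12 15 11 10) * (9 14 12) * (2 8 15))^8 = ((2 9 14 12)(8 15 11 10))^8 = (15)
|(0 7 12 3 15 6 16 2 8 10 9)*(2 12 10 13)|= 60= |(0 7 10 9)(2 8 13)(3 15 6 16 12)|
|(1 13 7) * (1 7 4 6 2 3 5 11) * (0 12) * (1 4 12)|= 12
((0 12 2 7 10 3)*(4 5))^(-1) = ((0 12 2 7 10 3)(4 5))^(-1) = (0 3 10 7 2 12)(4 5)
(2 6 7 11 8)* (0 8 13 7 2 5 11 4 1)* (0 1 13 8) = (2 6)(4 13 7)(5 11 8) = [0, 1, 6, 3, 13, 11, 2, 4, 5, 9, 10, 8, 12, 7]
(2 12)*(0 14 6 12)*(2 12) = [14, 1, 0, 3, 4, 5, 2, 7, 8, 9, 10, 11, 12, 13, 6] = (0 14 6 2)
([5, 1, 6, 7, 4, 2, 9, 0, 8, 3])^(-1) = [7, 1, 5, 9, 4, 0, 2, 3, 8, 6]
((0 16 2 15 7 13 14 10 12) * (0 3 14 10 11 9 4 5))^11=(0 9 3 13 2 5 11 12 7 16 4 14 10 15)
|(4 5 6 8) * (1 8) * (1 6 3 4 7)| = |(1 8 7)(3 4 5)| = 3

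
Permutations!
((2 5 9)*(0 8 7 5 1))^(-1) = ((0 8 7 5 9 2 1))^(-1) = (0 1 2 9 5 7 8)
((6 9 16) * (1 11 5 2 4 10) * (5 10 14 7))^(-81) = ((1 11 10)(2 4 14 7 5)(6 9 16))^(-81) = (16)(2 5 7 14 4)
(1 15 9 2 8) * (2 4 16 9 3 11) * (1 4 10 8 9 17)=[0, 15, 9, 11, 16, 5, 6, 7, 4, 10, 8, 2, 12, 13, 14, 3, 17, 1]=(1 15 3 11 2 9 10 8 4 16 17)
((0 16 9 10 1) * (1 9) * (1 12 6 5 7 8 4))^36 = ((0 16 12 6 5 7 8 4 1)(9 10))^36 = (16)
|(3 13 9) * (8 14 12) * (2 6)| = 6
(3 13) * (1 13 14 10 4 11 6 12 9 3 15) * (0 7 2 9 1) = (0 7 2 9 3 14 10 4 11 6 12 1 13 15) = [7, 13, 9, 14, 11, 5, 12, 2, 8, 3, 4, 6, 1, 15, 10, 0]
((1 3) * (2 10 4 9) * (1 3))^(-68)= (10)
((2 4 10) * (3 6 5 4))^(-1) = (2 10 4 5 6 3)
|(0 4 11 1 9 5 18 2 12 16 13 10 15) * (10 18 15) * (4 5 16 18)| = |(0 5 15)(1 9 16 13 4 11)(2 12 18)| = 6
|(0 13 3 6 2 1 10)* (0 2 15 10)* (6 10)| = |(0 13 3 10 2 1)(6 15)| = 6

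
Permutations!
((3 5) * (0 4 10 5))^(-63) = (0 10 3 4 5)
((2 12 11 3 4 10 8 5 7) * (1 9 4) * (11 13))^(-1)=((1 9 4 10 8 5 7 2 12 13 11 3))^(-1)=(1 3 11 13 12 2 7 5 8 10 4 9)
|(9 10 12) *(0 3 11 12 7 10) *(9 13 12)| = 4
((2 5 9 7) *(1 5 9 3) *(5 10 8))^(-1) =(1 3 5 8 10)(2 7 9)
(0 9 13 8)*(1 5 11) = [9, 5, 2, 3, 4, 11, 6, 7, 0, 13, 10, 1, 12, 8] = (0 9 13 8)(1 5 11)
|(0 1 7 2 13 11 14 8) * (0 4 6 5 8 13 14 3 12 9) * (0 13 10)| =|(0 1 7 2 14 10)(3 12 9 13 11)(4 6 5 8)| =60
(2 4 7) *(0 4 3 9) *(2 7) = (0 4 2 3 9) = [4, 1, 3, 9, 2, 5, 6, 7, 8, 0]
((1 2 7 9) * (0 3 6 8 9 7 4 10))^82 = ((0 3 6 8 9 1 2 4 10))^82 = (0 3 6 8 9 1 2 4 10)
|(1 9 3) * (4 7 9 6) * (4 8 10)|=8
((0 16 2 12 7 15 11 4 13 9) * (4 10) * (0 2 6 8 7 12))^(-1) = ((0 16 6 8 7 15 11 10 4 13 9 2))^(-1) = (0 2 9 13 4 10 11 15 7 8 6 16)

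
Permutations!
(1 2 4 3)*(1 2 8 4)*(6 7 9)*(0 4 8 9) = (0 4 3 2 1 9 6 7) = [4, 9, 1, 2, 3, 5, 7, 0, 8, 6]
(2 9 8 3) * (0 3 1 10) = (0 3 2 9 8 1 10) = [3, 10, 9, 2, 4, 5, 6, 7, 1, 8, 0]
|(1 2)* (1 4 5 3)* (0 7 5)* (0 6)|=|(0 7 5 3 1 2 4 6)|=8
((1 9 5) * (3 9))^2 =(1 9)(3 5)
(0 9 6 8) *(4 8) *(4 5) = [9, 1, 2, 3, 8, 4, 5, 7, 0, 6] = (0 9 6 5 4 8)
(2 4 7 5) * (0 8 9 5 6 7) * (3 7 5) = (0 8 9 3 7 6 5 2 4) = [8, 1, 4, 7, 0, 2, 5, 6, 9, 3]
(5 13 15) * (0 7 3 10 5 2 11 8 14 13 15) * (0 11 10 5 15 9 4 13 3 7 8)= (0 8 14 3 5 9 4 13 11)(2 10 15)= [8, 1, 10, 5, 13, 9, 6, 7, 14, 4, 15, 0, 12, 11, 3, 2]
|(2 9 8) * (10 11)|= 6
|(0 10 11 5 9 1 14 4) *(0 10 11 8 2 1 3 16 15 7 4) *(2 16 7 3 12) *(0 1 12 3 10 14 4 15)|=30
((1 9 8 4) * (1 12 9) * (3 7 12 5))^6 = ((3 7 12 9 8 4 5))^6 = (3 5 4 8 9 12 7)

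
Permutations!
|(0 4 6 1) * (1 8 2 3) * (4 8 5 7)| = 20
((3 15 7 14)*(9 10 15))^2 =((3 9 10 15 7 14))^2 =(3 10 7)(9 15 14)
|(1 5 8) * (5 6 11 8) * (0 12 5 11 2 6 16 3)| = 8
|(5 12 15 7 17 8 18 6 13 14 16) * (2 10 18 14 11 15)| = 14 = |(2 10 18 6 13 11 15 7 17 8 14 16 5 12)|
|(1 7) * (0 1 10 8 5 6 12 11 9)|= |(0 1 7 10 8 5 6 12 11 9)|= 10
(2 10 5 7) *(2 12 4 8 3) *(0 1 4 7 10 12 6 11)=(0 1 4 8 3 2 12 7 6 11)(5 10)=[1, 4, 12, 2, 8, 10, 11, 6, 3, 9, 5, 0, 7]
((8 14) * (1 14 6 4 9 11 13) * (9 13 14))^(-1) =((1 9 11 14 8 6 4 13))^(-1) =(1 13 4 6 8 14 11 9)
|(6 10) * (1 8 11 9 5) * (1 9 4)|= |(1 8 11 4)(5 9)(6 10)|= 4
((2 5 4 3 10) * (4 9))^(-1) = (2 10 3 4 9 5)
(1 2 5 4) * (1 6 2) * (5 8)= (2 8 5 4 6)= [0, 1, 8, 3, 6, 4, 2, 7, 5]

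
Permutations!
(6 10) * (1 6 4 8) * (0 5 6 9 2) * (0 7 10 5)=(1 9 2 7 10 4 8)(5 6)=[0, 9, 7, 3, 8, 6, 5, 10, 1, 2, 4]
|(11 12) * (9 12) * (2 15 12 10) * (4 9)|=|(2 15 12 11 4 9 10)|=7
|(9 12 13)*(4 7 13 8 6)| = |(4 7 13 9 12 8 6)| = 7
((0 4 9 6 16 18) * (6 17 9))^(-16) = ((0 4 6 16 18)(9 17))^(-16) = (0 18 16 6 4)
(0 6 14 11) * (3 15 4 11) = [6, 1, 2, 15, 11, 5, 14, 7, 8, 9, 10, 0, 12, 13, 3, 4] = (0 6 14 3 15 4 11)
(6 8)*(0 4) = (0 4)(6 8) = [4, 1, 2, 3, 0, 5, 8, 7, 6]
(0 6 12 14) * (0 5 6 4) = (0 4)(5 6 12 14) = [4, 1, 2, 3, 0, 6, 12, 7, 8, 9, 10, 11, 14, 13, 5]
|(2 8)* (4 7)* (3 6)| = |(2 8)(3 6)(4 7)| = 2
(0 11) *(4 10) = [11, 1, 2, 3, 10, 5, 6, 7, 8, 9, 4, 0] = (0 11)(4 10)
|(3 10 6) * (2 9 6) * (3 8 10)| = |(2 9 6 8 10)| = 5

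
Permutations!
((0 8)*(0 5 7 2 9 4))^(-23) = ((0 8 5 7 2 9 4))^(-23) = (0 9 7 8 4 2 5)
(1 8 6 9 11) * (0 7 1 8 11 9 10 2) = (0 7 1 11 8 6 10 2) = [7, 11, 0, 3, 4, 5, 10, 1, 6, 9, 2, 8]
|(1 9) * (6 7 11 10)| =|(1 9)(6 7 11 10)| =4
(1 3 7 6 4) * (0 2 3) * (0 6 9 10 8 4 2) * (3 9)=(1 6 2 9 10 8 4)(3 7)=[0, 6, 9, 7, 1, 5, 2, 3, 4, 10, 8]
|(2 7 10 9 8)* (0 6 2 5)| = 8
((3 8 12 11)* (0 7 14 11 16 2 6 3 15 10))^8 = (0 14 15)(2 3 12)(6 8 16)(7 11 10)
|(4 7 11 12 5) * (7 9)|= 6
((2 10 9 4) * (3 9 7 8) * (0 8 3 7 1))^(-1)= (0 1 10 2 4 9 3 7 8)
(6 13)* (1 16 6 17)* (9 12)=(1 16 6 13 17)(9 12)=[0, 16, 2, 3, 4, 5, 13, 7, 8, 12, 10, 11, 9, 17, 14, 15, 6, 1]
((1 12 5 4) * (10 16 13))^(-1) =((1 12 5 4)(10 16 13))^(-1) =(1 4 5 12)(10 13 16)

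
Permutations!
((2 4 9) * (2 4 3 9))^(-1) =((2 3 9 4))^(-1) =(2 4 9 3)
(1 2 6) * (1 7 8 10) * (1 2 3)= (1 3)(2 6 7 8 10)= [0, 3, 6, 1, 4, 5, 7, 8, 10, 9, 2]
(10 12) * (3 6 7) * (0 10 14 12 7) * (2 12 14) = (14)(0 10 7 3 6)(2 12) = [10, 1, 12, 6, 4, 5, 0, 3, 8, 9, 7, 11, 2, 13, 14]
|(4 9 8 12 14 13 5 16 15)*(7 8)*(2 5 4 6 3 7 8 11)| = 24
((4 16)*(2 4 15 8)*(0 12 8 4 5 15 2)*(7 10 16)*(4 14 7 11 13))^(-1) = (0 8 12)(2 16 10 7 14 15 5)(4 13 11)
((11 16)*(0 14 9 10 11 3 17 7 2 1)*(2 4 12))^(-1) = (0 1 2 12 4 7 17 3 16 11 10 9 14)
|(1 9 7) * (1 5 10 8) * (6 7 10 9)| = 7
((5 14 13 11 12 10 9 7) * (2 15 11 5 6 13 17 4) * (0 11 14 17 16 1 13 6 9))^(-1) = (0 10 12 11)(1 16 14 15 2 4 17 5 13)(7 9)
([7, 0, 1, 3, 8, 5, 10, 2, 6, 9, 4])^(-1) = [1, 2, 7, 3, 10, 5, 8, 0, 4, 9, 6]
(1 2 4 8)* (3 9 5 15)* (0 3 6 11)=(0 3 9 5 15 6 11)(1 2 4 8)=[3, 2, 4, 9, 8, 15, 11, 7, 1, 5, 10, 0, 12, 13, 14, 6]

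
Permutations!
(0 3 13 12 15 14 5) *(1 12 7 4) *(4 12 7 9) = (0 3 13 9 4 1 7 12 15 14 5) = [3, 7, 2, 13, 1, 0, 6, 12, 8, 4, 10, 11, 15, 9, 5, 14]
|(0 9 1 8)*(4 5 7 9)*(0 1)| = 10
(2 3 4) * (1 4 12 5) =(1 4 2 3 12 5) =[0, 4, 3, 12, 2, 1, 6, 7, 8, 9, 10, 11, 5]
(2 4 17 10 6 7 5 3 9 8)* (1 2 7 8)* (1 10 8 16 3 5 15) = [0, 2, 4, 9, 17, 5, 16, 15, 7, 10, 6, 11, 12, 13, 14, 1, 3, 8] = (1 2 4 17 8 7 15)(3 9 10 6 16)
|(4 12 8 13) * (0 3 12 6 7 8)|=|(0 3 12)(4 6 7 8 13)|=15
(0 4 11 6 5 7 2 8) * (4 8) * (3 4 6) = [8, 1, 6, 4, 11, 7, 5, 2, 0, 9, 10, 3] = (0 8)(2 6 5 7)(3 4 11)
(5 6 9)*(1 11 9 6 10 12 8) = [0, 11, 2, 3, 4, 10, 6, 7, 1, 5, 12, 9, 8] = (1 11 9 5 10 12 8)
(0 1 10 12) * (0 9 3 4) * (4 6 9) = (0 1 10 12 4)(3 6 9) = [1, 10, 2, 6, 0, 5, 9, 7, 8, 3, 12, 11, 4]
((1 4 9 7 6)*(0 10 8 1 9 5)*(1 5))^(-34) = ((0 10 8 5)(1 4)(6 9 7))^(-34) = (0 8)(5 10)(6 7 9)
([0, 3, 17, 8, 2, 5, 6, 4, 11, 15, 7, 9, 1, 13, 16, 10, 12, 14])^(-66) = [0, 9, 12, 15, 16, 5, 6, 14, 10, 4, 17, 7, 11, 13, 3, 2, 8, 1]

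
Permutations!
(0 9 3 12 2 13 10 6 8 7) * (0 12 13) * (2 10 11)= (0 9 3 13 11 2)(6 8 7 12 10)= [9, 1, 0, 13, 4, 5, 8, 12, 7, 3, 6, 2, 10, 11]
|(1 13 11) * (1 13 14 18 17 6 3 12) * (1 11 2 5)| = |(1 14 18 17 6 3 12 11 13 2 5)| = 11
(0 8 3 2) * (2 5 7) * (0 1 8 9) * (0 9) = (9)(1 8 3 5 7 2) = [0, 8, 1, 5, 4, 7, 6, 2, 3, 9]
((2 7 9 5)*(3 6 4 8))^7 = (2 5 9 7)(3 8 4 6)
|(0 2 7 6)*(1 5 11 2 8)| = 8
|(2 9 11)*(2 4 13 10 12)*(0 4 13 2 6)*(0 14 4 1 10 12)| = 24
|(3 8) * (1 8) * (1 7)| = 4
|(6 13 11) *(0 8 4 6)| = 6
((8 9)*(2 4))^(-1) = (2 4)(8 9)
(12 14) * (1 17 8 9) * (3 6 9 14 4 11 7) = (1 17 8 14 12 4 11 7 3 6 9) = [0, 17, 2, 6, 11, 5, 9, 3, 14, 1, 10, 7, 4, 13, 12, 15, 16, 8]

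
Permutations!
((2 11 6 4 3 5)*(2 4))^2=((2 11 6)(3 5 4))^2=(2 6 11)(3 4 5)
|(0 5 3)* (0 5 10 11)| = |(0 10 11)(3 5)| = 6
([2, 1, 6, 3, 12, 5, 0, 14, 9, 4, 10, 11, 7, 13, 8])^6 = [0, 1, 2, 3, 4, 5, 6, 7, 8, 9, 10, 11, 12, 13, 14]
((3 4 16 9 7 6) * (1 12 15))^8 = ((1 12 15)(3 4 16 9 7 6))^8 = (1 15 12)(3 16 7)(4 9 6)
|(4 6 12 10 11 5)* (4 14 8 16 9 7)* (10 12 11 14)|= |(4 6 11 5 10 14 8 16 9 7)|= 10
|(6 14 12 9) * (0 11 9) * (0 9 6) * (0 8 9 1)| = 6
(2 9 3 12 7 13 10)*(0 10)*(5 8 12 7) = [10, 1, 9, 7, 4, 8, 6, 13, 12, 3, 2, 11, 5, 0] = (0 10 2 9 3 7 13)(5 8 12)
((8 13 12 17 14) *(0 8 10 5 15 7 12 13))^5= (0 8)(5 14 12 15 10 17 7)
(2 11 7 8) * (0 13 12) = (0 13 12)(2 11 7 8) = [13, 1, 11, 3, 4, 5, 6, 8, 2, 9, 10, 7, 0, 12]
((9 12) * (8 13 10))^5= ((8 13 10)(9 12))^5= (8 10 13)(9 12)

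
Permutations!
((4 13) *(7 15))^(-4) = (15)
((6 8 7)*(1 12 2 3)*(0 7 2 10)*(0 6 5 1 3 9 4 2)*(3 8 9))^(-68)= (0 12 4)(1 9 8)(2 7 10)(3 5 6)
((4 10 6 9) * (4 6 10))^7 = ((10)(6 9))^7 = (10)(6 9)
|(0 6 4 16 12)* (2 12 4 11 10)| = |(0 6 11 10 2 12)(4 16)| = 6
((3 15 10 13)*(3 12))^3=(3 13 15 12 10)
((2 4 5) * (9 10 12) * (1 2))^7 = (1 5 4 2)(9 10 12)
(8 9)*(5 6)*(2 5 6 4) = (2 5 4)(8 9) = [0, 1, 5, 3, 2, 4, 6, 7, 9, 8]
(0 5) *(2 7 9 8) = (0 5)(2 7 9 8) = [5, 1, 7, 3, 4, 0, 6, 9, 2, 8]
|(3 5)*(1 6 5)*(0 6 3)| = |(0 6 5)(1 3)| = 6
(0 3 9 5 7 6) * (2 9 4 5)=(0 3 4 5 7 6)(2 9)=[3, 1, 9, 4, 5, 7, 0, 6, 8, 2]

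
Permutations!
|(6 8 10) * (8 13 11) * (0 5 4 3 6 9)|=|(0 5 4 3 6 13 11 8 10 9)|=10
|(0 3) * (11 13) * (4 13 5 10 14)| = 6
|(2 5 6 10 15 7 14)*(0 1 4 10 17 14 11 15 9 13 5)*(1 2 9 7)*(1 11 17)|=10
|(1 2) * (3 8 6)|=6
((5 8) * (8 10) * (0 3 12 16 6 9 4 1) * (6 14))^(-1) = (0 1 4 9 6 14 16 12 3)(5 8 10)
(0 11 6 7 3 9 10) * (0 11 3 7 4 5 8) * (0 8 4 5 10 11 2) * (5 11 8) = (0 3 9 8 5 4 10 2)(6 11) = [3, 1, 0, 9, 10, 4, 11, 7, 5, 8, 2, 6]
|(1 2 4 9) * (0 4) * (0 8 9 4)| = |(1 2 8 9)| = 4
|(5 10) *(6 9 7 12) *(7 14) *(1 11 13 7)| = |(1 11 13 7 12 6 9 14)(5 10)| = 8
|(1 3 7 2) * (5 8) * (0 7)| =|(0 7 2 1 3)(5 8)| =10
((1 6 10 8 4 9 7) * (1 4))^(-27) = ((1 6 10 8)(4 9 7))^(-27) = (1 6 10 8)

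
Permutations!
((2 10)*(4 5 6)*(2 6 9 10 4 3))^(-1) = ((2 4 5 9 10 6 3))^(-1) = (2 3 6 10 9 5 4)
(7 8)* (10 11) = [0, 1, 2, 3, 4, 5, 6, 8, 7, 9, 11, 10] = (7 8)(10 11)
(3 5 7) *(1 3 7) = (7)(1 3 5) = [0, 3, 2, 5, 4, 1, 6, 7]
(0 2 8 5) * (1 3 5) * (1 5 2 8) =(0 8 5)(1 3 2) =[8, 3, 1, 2, 4, 0, 6, 7, 5]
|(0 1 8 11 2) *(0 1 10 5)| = 12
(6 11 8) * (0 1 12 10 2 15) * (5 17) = (0 1 12 10 2 15)(5 17)(6 11 8) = [1, 12, 15, 3, 4, 17, 11, 7, 6, 9, 2, 8, 10, 13, 14, 0, 16, 5]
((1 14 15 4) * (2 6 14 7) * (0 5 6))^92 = (0 6 15 1 2 5 14 4 7) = ((0 5 6 14 15 4 1 7 2))^92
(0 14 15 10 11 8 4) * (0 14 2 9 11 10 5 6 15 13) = (0 2 9 11 8 4 14 13)(5 6 15) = [2, 1, 9, 3, 14, 6, 15, 7, 4, 11, 10, 8, 12, 0, 13, 5]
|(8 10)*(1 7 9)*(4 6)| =|(1 7 9)(4 6)(8 10)| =6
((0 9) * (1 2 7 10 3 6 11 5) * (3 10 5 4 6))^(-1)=(0 9)(1 5 7 2)(4 11 6)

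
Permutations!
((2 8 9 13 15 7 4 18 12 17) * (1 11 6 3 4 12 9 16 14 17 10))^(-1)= ((1 11 6 3 4 18 9 13 15 7 12 10)(2 8 16 14 17))^(-1)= (1 10 12 7 15 13 9 18 4 3 6 11)(2 17 14 16 8)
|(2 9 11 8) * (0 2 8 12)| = |(0 2 9 11 12)| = 5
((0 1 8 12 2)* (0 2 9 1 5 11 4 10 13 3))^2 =(0 11 10 3 5 4 13)(1 12)(8 9)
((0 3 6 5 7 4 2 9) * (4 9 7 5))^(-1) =((0 3 6 4 2 7 9))^(-1) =(0 9 7 2 4 6 3)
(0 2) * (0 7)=[2, 1, 7, 3, 4, 5, 6, 0]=(0 2 7)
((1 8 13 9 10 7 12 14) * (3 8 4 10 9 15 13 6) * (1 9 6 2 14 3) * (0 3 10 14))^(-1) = ((0 3 8 2)(1 4 14 9 6)(7 12 10)(13 15))^(-1) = (0 2 8 3)(1 6 9 14 4)(7 10 12)(13 15)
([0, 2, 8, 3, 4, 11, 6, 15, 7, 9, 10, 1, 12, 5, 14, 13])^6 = (1 5 15 8)(2 11 13 7)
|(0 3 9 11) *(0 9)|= 2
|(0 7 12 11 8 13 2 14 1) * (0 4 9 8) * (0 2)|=11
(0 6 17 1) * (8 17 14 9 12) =(0 6 14 9 12 8 17 1) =[6, 0, 2, 3, 4, 5, 14, 7, 17, 12, 10, 11, 8, 13, 9, 15, 16, 1]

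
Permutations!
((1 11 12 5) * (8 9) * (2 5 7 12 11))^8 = (12)(1 5 2)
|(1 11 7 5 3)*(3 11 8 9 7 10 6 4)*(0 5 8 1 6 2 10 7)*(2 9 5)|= |(0 2 10 9)(3 6 4)(5 11 7 8)|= 12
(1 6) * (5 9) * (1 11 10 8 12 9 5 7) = (1 6 11 10 8 12 9 7) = [0, 6, 2, 3, 4, 5, 11, 1, 12, 7, 8, 10, 9]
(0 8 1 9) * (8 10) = (0 10 8 1 9) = [10, 9, 2, 3, 4, 5, 6, 7, 1, 0, 8]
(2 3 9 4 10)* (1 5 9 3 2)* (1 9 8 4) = (1 5 8 4 10 9) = [0, 5, 2, 3, 10, 8, 6, 7, 4, 1, 9]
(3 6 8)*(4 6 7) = (3 7 4 6 8) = [0, 1, 2, 7, 6, 5, 8, 4, 3]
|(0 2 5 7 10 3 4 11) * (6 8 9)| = 24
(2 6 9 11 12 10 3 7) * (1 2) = (1 2 6 9 11 12 10 3 7) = [0, 2, 6, 7, 4, 5, 9, 1, 8, 11, 3, 12, 10]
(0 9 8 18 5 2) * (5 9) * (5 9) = (0 9 8 18 5 2) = [9, 1, 0, 3, 4, 2, 6, 7, 18, 8, 10, 11, 12, 13, 14, 15, 16, 17, 5]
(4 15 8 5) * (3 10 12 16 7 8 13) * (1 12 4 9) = (1 12 16 7 8 5 9)(3 10 4 15 13) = [0, 12, 2, 10, 15, 9, 6, 8, 5, 1, 4, 11, 16, 3, 14, 13, 7]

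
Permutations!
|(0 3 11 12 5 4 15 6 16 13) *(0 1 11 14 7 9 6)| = 14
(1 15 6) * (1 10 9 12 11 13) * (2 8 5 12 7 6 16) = (1 15 16 2 8 5 12 11 13)(6 10 9 7) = [0, 15, 8, 3, 4, 12, 10, 6, 5, 7, 9, 13, 11, 1, 14, 16, 2]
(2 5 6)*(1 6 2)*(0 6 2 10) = [6, 2, 5, 3, 4, 10, 1, 7, 8, 9, 0] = (0 6 1 2 5 10)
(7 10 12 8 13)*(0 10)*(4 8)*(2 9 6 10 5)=(0 5 2 9 6 10 12 4 8 13 7)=[5, 1, 9, 3, 8, 2, 10, 0, 13, 6, 12, 11, 4, 7]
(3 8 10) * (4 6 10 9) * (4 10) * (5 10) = (3 8 9 5 10)(4 6) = [0, 1, 2, 8, 6, 10, 4, 7, 9, 5, 3]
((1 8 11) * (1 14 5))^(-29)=((1 8 11 14 5))^(-29)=(1 8 11 14 5)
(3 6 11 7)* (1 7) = [0, 7, 2, 6, 4, 5, 11, 3, 8, 9, 10, 1] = (1 7 3 6 11)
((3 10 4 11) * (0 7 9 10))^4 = ((0 7 9 10 4 11 3))^4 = (0 4 7 11 9 3 10)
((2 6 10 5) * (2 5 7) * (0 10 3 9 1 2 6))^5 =((0 10 7 6 3 9 1 2))^5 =(0 9 7 2 3 10 1 6)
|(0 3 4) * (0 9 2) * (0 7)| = |(0 3 4 9 2 7)| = 6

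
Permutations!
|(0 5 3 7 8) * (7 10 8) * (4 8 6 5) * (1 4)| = 4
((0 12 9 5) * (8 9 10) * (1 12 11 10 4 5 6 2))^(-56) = (0 5 4 12 1 2 6 9 8 10 11)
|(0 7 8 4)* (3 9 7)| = 6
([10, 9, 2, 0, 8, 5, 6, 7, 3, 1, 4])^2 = (0 4 3 10 8)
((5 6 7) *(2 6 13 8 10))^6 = (2 10 8 13 5 7 6)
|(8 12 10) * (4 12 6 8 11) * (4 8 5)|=7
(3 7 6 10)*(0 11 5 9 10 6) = (0 11 5 9 10 3 7) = [11, 1, 2, 7, 4, 9, 6, 0, 8, 10, 3, 5]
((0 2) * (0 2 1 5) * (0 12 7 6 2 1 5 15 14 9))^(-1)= ((0 5 12 7 6 2 1 15 14 9))^(-1)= (0 9 14 15 1 2 6 7 12 5)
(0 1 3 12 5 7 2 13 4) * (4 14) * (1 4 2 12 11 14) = (0 4)(1 3 11 14 2 13)(5 7 12) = [4, 3, 13, 11, 0, 7, 6, 12, 8, 9, 10, 14, 5, 1, 2]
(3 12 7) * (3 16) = (3 12 7 16) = [0, 1, 2, 12, 4, 5, 6, 16, 8, 9, 10, 11, 7, 13, 14, 15, 3]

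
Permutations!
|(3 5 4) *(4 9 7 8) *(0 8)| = |(0 8 4 3 5 9 7)| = 7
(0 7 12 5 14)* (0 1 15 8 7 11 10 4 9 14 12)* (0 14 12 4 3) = (0 11 10 3)(1 15 8 7 14)(4 9 12 5) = [11, 15, 2, 0, 9, 4, 6, 14, 7, 12, 3, 10, 5, 13, 1, 8]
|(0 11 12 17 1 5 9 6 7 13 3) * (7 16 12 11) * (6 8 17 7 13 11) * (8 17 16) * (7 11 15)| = |(0 13 3)(1 5 9 17)(6 8 16 12 11)(7 15)| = 60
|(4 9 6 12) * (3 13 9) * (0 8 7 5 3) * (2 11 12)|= |(0 8 7 5 3 13 9 6 2 11 12 4)|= 12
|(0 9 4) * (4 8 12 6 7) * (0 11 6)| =|(0 9 8 12)(4 11 6 7)| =4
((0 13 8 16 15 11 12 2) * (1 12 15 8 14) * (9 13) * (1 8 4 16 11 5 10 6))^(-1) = (0 2 12 1 6 10 5 15 11 8 14 13 9)(4 16)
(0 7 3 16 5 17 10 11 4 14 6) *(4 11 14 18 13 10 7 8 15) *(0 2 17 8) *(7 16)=(2 17 16 5 8 15 4 18 13 10 14 6)(3 7)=[0, 1, 17, 7, 18, 8, 2, 3, 15, 9, 14, 11, 12, 10, 6, 4, 5, 16, 13]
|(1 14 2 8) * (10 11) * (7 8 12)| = |(1 14 2 12 7 8)(10 11)| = 6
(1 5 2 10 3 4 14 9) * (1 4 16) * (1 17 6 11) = (1 5 2 10 3 16 17 6 11)(4 14 9) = [0, 5, 10, 16, 14, 2, 11, 7, 8, 4, 3, 1, 12, 13, 9, 15, 17, 6]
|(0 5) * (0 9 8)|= |(0 5 9 8)|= 4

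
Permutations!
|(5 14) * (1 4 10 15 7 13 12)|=|(1 4 10 15 7 13 12)(5 14)|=14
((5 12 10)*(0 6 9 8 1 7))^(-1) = ((0 6 9 8 1 7)(5 12 10))^(-1) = (0 7 1 8 9 6)(5 10 12)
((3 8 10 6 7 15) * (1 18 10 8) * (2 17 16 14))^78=((1 18 10 6 7 15 3)(2 17 16 14))^78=(1 18 10 6 7 15 3)(2 16)(14 17)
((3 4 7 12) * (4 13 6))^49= ((3 13 6 4 7 12))^49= (3 13 6 4 7 12)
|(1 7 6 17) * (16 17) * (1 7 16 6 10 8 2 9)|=|(1 16 17 7 10 8 2 9)|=8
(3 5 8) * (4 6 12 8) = (3 5 4 6 12 8) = [0, 1, 2, 5, 6, 4, 12, 7, 3, 9, 10, 11, 8]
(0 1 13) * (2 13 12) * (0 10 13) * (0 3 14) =(0 1 12 2 3 14)(10 13) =[1, 12, 3, 14, 4, 5, 6, 7, 8, 9, 13, 11, 2, 10, 0]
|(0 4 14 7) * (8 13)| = |(0 4 14 7)(8 13)| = 4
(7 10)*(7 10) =(10) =[0, 1, 2, 3, 4, 5, 6, 7, 8, 9, 10]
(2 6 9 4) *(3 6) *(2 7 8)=[0, 1, 3, 6, 7, 5, 9, 8, 2, 4]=(2 3 6 9 4 7 8)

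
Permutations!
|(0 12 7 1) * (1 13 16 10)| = |(0 12 7 13 16 10 1)| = 7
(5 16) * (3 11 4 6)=(3 11 4 6)(5 16)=[0, 1, 2, 11, 6, 16, 3, 7, 8, 9, 10, 4, 12, 13, 14, 15, 5]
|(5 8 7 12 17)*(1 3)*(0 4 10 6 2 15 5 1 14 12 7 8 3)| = |(0 4 10 6 2 15 5 3 14 12 17 1)| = 12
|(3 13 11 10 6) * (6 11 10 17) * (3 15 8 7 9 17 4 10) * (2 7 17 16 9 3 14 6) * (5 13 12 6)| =|(2 7 3 12 6 15 8 17)(4 10 11)(5 13 14)(9 16)| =24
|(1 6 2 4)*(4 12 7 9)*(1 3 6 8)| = |(1 8)(2 12 7 9 4 3 6)| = 14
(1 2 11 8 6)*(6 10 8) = (1 2 11 6)(8 10) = [0, 2, 11, 3, 4, 5, 1, 7, 10, 9, 8, 6]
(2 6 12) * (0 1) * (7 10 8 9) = [1, 0, 6, 3, 4, 5, 12, 10, 9, 7, 8, 11, 2] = (0 1)(2 6 12)(7 10 8 9)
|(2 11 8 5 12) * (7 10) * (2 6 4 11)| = |(4 11 8 5 12 6)(7 10)| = 6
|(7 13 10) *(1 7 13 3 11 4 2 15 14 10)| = |(1 7 3 11 4 2 15 14 10 13)| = 10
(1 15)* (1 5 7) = (1 15 5 7) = [0, 15, 2, 3, 4, 7, 6, 1, 8, 9, 10, 11, 12, 13, 14, 5]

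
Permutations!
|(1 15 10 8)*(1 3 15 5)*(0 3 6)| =6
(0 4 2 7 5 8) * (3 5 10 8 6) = (0 4 2 7 10 8)(3 5 6) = [4, 1, 7, 5, 2, 6, 3, 10, 0, 9, 8]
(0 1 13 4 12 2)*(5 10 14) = (0 1 13 4 12 2)(5 10 14) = [1, 13, 0, 3, 12, 10, 6, 7, 8, 9, 14, 11, 2, 4, 5]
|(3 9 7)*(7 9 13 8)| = 4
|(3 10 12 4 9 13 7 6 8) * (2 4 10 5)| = |(2 4 9 13 7 6 8 3 5)(10 12)| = 18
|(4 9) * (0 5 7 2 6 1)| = 6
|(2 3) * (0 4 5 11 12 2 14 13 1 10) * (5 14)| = 30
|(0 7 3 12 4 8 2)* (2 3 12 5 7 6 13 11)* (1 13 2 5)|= 9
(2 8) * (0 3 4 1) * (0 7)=(0 3 4 1 7)(2 8)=[3, 7, 8, 4, 1, 5, 6, 0, 2]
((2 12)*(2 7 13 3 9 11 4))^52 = (2 3)(4 13)(7 11)(9 12)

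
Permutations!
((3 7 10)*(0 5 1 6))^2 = ((0 5 1 6)(3 7 10))^2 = (0 1)(3 10 7)(5 6)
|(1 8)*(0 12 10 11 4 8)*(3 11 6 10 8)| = |(0 12 8 1)(3 11 4)(6 10)| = 12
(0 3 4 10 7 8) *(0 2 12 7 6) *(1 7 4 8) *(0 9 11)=(0 3 8 2 12 4 10 6 9 11)(1 7)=[3, 7, 12, 8, 10, 5, 9, 1, 2, 11, 6, 0, 4]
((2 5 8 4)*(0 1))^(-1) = (0 1)(2 4 8 5)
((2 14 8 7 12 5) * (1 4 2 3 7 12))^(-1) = (1 7 3 5 12 8 14 2 4)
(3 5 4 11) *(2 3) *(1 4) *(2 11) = (11)(1 4 2 3 5) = [0, 4, 3, 5, 2, 1, 6, 7, 8, 9, 10, 11]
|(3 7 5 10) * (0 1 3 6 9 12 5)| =20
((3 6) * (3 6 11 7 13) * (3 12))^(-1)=((3 11 7 13 12))^(-1)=(3 12 13 7 11)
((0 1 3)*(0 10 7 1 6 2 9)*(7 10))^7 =(10)(0 9 2 6)(1 3 7)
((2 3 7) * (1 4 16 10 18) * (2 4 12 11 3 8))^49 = (1 7 18 3 10 11 16 12 4)(2 8)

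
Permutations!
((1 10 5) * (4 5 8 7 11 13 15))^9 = ((1 10 8 7 11 13 15 4 5))^9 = (15)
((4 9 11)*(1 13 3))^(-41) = (1 13 3)(4 9 11)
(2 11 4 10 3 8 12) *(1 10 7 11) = (1 10 3 8 12 2)(4 7 11) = [0, 10, 1, 8, 7, 5, 6, 11, 12, 9, 3, 4, 2]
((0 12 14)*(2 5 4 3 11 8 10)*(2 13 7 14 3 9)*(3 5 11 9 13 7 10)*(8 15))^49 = ((0 12 5 4 13 10 7 14)(2 11 15 8 3 9))^49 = (0 12 5 4 13 10 7 14)(2 11 15 8 3 9)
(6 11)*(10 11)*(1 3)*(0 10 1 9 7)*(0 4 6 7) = (0 10 11 7 4 6 1 3 9) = [10, 3, 2, 9, 6, 5, 1, 4, 8, 0, 11, 7]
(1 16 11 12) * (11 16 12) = [0, 12, 2, 3, 4, 5, 6, 7, 8, 9, 10, 11, 1, 13, 14, 15, 16] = (16)(1 12)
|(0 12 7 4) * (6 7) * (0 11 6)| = |(0 12)(4 11 6 7)| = 4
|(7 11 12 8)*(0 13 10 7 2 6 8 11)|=12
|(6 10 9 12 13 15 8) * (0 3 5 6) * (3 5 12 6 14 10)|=11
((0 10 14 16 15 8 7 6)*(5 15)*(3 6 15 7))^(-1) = (0 6 3 8 15 7 5 16 14 10)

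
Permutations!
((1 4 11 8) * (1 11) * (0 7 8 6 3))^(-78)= (11)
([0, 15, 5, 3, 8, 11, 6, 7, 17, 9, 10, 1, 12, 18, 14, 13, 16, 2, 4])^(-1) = [0, 11, 17, 3, 18, 2, 6, 7, 4, 9, 10, 5, 12, 15, 14, 1, 16, 8, 13]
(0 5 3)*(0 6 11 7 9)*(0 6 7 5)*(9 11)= (3 7 11 5)(6 9)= [0, 1, 2, 7, 4, 3, 9, 11, 8, 6, 10, 5]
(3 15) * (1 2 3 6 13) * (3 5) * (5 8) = (1 2 8 5 3 15 6 13) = [0, 2, 8, 15, 4, 3, 13, 7, 5, 9, 10, 11, 12, 1, 14, 6]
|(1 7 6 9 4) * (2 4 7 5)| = |(1 5 2 4)(6 9 7)| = 12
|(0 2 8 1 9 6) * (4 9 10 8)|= 15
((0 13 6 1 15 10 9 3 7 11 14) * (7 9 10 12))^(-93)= (0 7 1)(3 9)(6 14 12)(11 15 13)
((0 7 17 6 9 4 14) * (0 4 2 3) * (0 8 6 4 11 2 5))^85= (0 7 17 4 14 11 2 3 8 6 9 5)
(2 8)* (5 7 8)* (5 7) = [0, 1, 7, 3, 4, 5, 6, 8, 2] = (2 7 8)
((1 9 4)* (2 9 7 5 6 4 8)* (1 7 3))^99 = (9)(1 3)(4 6 5 7)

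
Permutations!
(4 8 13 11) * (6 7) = [0, 1, 2, 3, 8, 5, 7, 6, 13, 9, 10, 4, 12, 11] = (4 8 13 11)(6 7)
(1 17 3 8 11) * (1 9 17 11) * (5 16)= (1 11 9 17 3 8)(5 16)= [0, 11, 2, 8, 4, 16, 6, 7, 1, 17, 10, 9, 12, 13, 14, 15, 5, 3]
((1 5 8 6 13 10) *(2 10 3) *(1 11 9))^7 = (1 10 13 5 11 3 8 9 2 6)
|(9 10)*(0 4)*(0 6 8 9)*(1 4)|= |(0 1 4 6 8 9 10)|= 7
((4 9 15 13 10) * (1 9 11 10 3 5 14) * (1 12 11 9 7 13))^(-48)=((1 7 13 3 5 14 12 11 10 4 9 15))^(-48)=(15)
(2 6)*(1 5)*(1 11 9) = (1 5 11 9)(2 6) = [0, 5, 6, 3, 4, 11, 2, 7, 8, 1, 10, 9]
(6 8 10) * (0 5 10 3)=(0 5 10 6 8 3)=[5, 1, 2, 0, 4, 10, 8, 7, 3, 9, 6]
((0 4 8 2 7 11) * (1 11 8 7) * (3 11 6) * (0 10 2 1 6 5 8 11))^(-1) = (0 3 6 2 10 11 7 4)(1 8 5)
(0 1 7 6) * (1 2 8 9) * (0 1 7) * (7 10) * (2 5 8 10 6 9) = (0 5 8 2 10 7 9 6 1) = [5, 0, 10, 3, 4, 8, 1, 9, 2, 6, 7]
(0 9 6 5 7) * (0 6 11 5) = [9, 1, 2, 3, 4, 7, 0, 6, 8, 11, 10, 5] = (0 9 11 5 7 6)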